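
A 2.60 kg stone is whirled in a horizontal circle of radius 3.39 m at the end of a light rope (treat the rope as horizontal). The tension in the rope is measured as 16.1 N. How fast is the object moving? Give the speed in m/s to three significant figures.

T = m v²/r ⇒ v = √(T r / m) = √(16.1 × 3.39 / 2.60) = √20.99 = 4.582 m/s.

4.58 m/s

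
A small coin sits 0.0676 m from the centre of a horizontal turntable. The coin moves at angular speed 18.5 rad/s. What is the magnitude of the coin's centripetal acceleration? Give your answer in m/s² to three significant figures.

v = ωr = 18.5 × 0.0676 = 1.251 m/s.
a_c = v²/r = (1.251)²/0.0676 = 1.564/0.0676 = 23.14 m/s².

23.1 m/s²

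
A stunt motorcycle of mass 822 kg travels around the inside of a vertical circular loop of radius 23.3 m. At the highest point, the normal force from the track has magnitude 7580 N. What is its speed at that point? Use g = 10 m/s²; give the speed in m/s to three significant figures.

At the top, N + mg = mv²/r, so v = √(r(N/m + g)) = √(23.3 × (7580/822 + 10.0)) = √(23.3 × 19.22) = √447.9 = 21.16 m/s.

21.2 m/s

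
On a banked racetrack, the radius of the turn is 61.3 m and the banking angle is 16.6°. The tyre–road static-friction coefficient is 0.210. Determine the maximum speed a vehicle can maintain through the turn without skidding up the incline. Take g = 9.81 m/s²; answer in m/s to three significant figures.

At the maximum speed, friction acts down the slope at its limiting value f = μN. Radially (horizontal, toward centre): N sinθ + μN cosθ = mv²/r. Vertically: N cosθ − μN sinθ = mg.
Dividing: v² = r g (sinθ + μcosθ)/(cosθ − μsinθ).
sinθ + μcosθ = 0.2857 + 0.210×0.9583 = 0.4869; cosθ − μsinθ = 0.9583 − 0.210×0.2857 = 0.8983.
v² = 61.3 × 9.81 × 0.4869/0.8983 = 326.0 m²/s², so v = 18.05 m/s.

18.1 m/s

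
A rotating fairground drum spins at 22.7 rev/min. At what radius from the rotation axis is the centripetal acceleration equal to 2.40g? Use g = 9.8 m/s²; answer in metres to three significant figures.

4.16 m

ω = 22.7 rev/min × 2π/60 = 2.377 rad/s.
a_c = ω²r = 2.40g ⇒ r = 2.40 × 9.8 / (2.377)² = 23.52/5.651 = 4.162 m.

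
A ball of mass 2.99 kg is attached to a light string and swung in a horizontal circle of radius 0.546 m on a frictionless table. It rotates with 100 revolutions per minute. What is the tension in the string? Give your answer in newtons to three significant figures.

ω = 100 rev/min × 2π/60 = 10.47 rad/s, so v = ωr = 10.47 × 0.546 = 5.718 m/s.
The tension is the only horizontal force, so it supplies the full centripetal force: T = m v²/r = 2.99 × (5.718)²/0.546 = 2.99 × 32.69/0.546 = 179.0 N.

179 N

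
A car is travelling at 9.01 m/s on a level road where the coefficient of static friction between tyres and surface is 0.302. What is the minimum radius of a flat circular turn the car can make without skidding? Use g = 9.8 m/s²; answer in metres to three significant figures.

At the limit, μ_s m g = m v²/r, so r_min = v²/(μ_s g) = (9.01)²/(0.302 × 9.8) = 81.18/2.960 = 27.43 m.

27.4 m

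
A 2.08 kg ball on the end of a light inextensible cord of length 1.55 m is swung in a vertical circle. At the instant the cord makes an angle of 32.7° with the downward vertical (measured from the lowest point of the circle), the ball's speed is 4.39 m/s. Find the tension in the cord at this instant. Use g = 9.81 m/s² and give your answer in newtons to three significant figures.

43.0 N

Take the radial direction toward the centre of the circle as positive. The component of the weight along the string toward the centre is −mg cos φ (φ measured from the bottom), so Newton's second law along the string gives T − mg cos φ = m v²/r.
cos 32.7° = 0.8415, so T = m(v²/r + g cos φ) = 2.08 × ((4.39)²/1.55 + 9.81 × 0.8415) = 2.08 × (12.43 + (8.255)) = 2.08 × 20.69 = 43.03 N.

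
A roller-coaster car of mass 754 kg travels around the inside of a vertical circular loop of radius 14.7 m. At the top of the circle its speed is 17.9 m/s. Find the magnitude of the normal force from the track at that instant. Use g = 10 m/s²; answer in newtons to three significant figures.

8890 N

At the top, both N and the weight mg point inward (toward the centre), so N + mg = mv²/r.
N = m(v²/r − g) = 754 × ((17.9)²/14.7 − 10.0) = 754 × (21.80 − 10.0) = 754 × 11.80 = 8895 N.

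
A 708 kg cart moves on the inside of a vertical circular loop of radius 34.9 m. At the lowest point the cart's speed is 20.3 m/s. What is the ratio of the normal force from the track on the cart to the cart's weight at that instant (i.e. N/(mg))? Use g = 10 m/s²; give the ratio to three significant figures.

2.18

At the bottom, N − mg = mv²/r, so N = m(v²/r + g) and N/(mg) = v²/(rg) + 1 = (20.3)²/(34.9 × 10.0) + 1 = 1.181 + 1 = 2.181.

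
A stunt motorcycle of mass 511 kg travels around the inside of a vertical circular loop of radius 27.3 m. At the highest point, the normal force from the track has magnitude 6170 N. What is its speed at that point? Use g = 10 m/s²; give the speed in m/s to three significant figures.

24.5 m/s

At the top, N + mg = mv²/r, so v = √(r(N/m + g)) = √(27.3 × (6170/511 + 10.0)) = √(27.3 × 22.07) = √602.6 = 24.55 m/s.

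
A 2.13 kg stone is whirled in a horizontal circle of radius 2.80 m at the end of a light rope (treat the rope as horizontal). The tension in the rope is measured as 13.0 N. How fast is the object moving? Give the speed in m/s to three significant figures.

4.13 m/s

T = m v²/r ⇒ v = √(T r / m) = √(13.0 × 2.80 / 2.13) = √17.09 = 4.134 m/s.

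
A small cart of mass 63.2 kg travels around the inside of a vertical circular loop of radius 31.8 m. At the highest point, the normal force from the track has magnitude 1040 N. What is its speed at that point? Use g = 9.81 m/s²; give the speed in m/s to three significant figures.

28.9 m/s

At the top, N + mg = mv²/r, so v = √(r(N/m + g)) = √(31.8 × (1040/63.2 + 9.81)) = √(31.8 × 26.27) = √835.2 = 28.90 m/s.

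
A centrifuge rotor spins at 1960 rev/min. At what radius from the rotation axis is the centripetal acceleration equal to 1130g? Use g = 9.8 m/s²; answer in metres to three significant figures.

0.263 m

ω = 1960 rev/min × 2π/60 = 205.3 rad/s.
a_c = ω²r = 1130g ⇒ r = 1130 × 9.8 / (205.3)² = 11070/42130 = 0.2629 m.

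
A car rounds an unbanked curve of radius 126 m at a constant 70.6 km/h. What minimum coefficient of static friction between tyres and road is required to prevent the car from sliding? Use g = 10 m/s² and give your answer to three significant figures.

v = 70.6/3.6 = 19.61 m/s.
Friction provides the centripetal force: μ_s m g = m v²/r, so μ_s = v²/(g r) = (19.61)²/(10.0 × 126) = 384.6/1260 = 0.3052.

0.305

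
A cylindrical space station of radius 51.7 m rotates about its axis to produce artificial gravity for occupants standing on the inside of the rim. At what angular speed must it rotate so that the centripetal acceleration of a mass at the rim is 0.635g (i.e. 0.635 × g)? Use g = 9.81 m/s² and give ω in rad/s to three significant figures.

0.347 rad/s

Centripetal acceleration a_c = ω²r. Setting ω²r = 0.635g:
ω = √(0.635g / r) = √(0.635 × 9.81 / 51.7) = √0.1205 = 0.3471 rad/s.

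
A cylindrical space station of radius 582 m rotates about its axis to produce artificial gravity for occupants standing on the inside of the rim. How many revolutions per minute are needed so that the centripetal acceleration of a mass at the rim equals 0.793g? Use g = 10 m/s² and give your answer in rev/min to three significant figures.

Require ω²r = 0.793g, so ω = √(0.793 × 10.0/582) = 0.1167 rad/s.
In rev/min: ω × 60/(2π) = 0.1167 × 60/(2π) = 1.115 rev/min.

1.11 rev/min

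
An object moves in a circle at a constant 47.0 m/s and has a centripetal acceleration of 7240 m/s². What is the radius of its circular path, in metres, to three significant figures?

0.305 m

a_c = v²/r ⇒ r = v²/a_c = (47.0)²/7240 = 2209/7240 = 0.3051 m.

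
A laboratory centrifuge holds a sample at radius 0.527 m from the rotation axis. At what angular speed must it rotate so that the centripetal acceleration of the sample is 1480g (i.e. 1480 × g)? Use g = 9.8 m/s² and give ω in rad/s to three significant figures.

Centripetal acceleration a_c = ω²r. Setting ω²r = 1480g:
ω = √(1480g / r) = √(1480 × 9.8 / 0.527) = √27520 = 165.9 rad/s.

166 rad/s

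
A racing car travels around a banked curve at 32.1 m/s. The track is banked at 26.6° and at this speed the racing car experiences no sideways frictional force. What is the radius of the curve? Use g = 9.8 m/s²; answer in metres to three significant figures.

Frictionless banking: tanθ = v²/(rg), so r = v²/(g tanθ).
r = (32.1)²/(9.8 × tan 26.6°) = 1030/(9.8 × 0.5008) = 1030/4.907 = 210.0 m.

210 m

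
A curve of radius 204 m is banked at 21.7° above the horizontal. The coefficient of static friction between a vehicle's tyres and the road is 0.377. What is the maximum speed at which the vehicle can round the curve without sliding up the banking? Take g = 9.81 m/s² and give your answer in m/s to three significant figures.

42.7 m/s

At the maximum speed, friction acts down the slope at its limiting value f = μN. Radially (horizontal, toward centre): N sinθ + μN cosθ = mv²/r. Vertically: N cosθ − μN sinθ = mg.
Dividing: v² = r g (sinθ + μcosθ)/(cosθ − μsinθ).
sinθ + μcosθ = 0.3697 + 0.377×0.9291 = 0.7200; cosθ − μsinθ = 0.9291 − 0.377×0.3697 = 0.7897.
v² = 204 × 9.81 × 0.7200/0.7897 = 1825 m²/s², so v = 42.72 m/s.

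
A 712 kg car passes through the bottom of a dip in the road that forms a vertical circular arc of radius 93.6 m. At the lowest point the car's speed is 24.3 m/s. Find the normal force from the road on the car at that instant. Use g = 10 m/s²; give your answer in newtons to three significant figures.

At the lowest point, N points up (toward the centre) and the weight mg points down (away from the centre), so the net inward force is N − mg = mv²/r.
N = m(v²/r + g) = 712 × ((24.3)²/93.6 + 10.0) = 712 × (6.309 + 10.0) = 712 × 16.31 = 11610 N.

11600 N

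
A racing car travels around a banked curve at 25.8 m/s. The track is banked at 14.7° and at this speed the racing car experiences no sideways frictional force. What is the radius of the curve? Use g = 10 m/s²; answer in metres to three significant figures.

254 m

Frictionless banking: tanθ = v²/(rg), so r = v²/(g tanθ).
r = (25.8)²/(10.0 × tan 14.7°) = 665.6/(10.0 × 0.2623) = 665.6/2.623 = 253.7 m.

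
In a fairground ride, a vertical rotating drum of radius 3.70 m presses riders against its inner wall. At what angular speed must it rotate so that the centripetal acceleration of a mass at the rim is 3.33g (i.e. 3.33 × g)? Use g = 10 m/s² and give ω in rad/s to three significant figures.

Centripetal acceleration a_c = ω²r. Setting ω²r = 3.33g:
ω = √(3.33g / r) = √(3.33 × 10.0 / 3.70) = √9.000 = 3.000 rad/s.

3.00 rad/s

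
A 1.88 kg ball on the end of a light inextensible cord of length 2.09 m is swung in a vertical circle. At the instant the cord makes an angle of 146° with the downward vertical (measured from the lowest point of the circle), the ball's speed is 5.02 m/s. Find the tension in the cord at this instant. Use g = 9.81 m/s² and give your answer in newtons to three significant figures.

7.38 N

Take the radial direction toward the centre of the circle as positive. The component of the weight along the string toward the centre is −mg cos φ (φ measured from the bottom), so Newton's second law along the string gives T − mg cos φ = m v²/r.
cos 146° = -0.8290, so T = m(v²/r + g cos φ) = 1.88 × ((5.02)²/2.09 + 9.81 × -0.8290) = 1.88 × (12.06 + (-8.133)) = 1.88 × 3.925 = 7.379 N.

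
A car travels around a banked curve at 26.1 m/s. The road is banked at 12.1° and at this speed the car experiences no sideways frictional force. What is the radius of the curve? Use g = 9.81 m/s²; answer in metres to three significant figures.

Frictionless banking: tanθ = v²/(rg), so r = v²/(g tanθ).
r = (26.1)²/(9.81 × tan 12.1°) = 681.2/(9.81 × 0.2144) = 681.2/2.103 = 323.9 m.

324 m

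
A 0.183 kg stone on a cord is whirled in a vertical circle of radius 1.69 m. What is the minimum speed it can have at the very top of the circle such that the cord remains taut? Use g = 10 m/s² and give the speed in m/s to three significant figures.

At the highest point the centre is directly below, so both the weight and T act inward: T + mg = mv²/r.
At minimum speed T → 0, so mg = mv_min²/r ⇒ v_min = √(g r) = √(10.0 × 1.69) = 4.111 m/s.

4.11 m/s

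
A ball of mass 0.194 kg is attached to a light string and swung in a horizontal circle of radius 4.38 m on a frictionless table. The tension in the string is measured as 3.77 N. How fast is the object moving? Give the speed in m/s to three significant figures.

T = m v²/r ⇒ v = √(T r / m) = √(3.77 × 4.38 / 0.194) = √85.12 = 9.226 m/s.

9.23 m/s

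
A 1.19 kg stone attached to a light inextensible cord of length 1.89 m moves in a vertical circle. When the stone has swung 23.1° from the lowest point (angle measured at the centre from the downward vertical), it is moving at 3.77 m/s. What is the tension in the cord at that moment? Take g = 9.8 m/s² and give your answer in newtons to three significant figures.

19.7 N

Take the radial direction toward the centre of the circle as positive. The component of the weight along the string toward the centre is −mg cos φ (φ measured from the bottom), so Newton's second law along the string gives T − mg cos φ = m v²/r.
cos 23.1° = 0.9198, so T = m(v²/r + g cos φ) = 1.19 × ((3.77)²/1.89 + 9.8 × 0.9198) = 1.19 × (7.520 + (9.014)) = 1.19 × 16.53 = 19.68 N.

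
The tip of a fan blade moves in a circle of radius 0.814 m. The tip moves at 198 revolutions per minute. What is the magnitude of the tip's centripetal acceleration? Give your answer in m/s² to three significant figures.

ω = 198 rev/min × 2π/60 = 20.73 rad/s, so v = ωr = 20.73 × 0.814 = 16.88 m/s.
a_c = v²/r = (16.88)²/0.814 = 284.9/0.814 = 350.0 m/s².

350 m/s²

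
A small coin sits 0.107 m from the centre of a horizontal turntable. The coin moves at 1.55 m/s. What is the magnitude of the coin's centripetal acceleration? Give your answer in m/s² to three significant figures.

a_c = v²/r = (1.550)²/0.107 = 2.403/0.107 = 22.45 m/s².

22.5 m/s²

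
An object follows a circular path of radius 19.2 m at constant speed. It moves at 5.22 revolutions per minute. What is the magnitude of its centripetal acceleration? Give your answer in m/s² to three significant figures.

ω = 5.22 rev/min × 2π/60 = 0.5466 rad/s, so v = ωr = 0.5466 × 19.2 = 10.50 m/s.
a_c = v²/r = (10.50)²/19.2 = 110.2/19.2 = 5.737 m/s².

5.74 m/s²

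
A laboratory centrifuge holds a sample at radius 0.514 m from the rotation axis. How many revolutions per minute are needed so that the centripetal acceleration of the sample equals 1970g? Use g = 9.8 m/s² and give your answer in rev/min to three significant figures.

1850 rev/min

Require ω²r = 1970g, so ω = √(1970 × 9.8/0.514) = 193.8 rad/s.
In rev/min: ω × 60/(2π) = 193.8 × 60/(2π) = 1851 rev/min.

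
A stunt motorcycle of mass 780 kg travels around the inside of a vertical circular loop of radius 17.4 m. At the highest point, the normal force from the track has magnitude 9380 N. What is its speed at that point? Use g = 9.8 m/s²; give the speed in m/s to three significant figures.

19.5 m/s

At the top, N + mg = mv²/r, so v = √(r(N/m + g)) = √(17.4 × (9380/780 + 9.8)) = √(17.4 × 21.83) = √379.8 = 19.49 m/s.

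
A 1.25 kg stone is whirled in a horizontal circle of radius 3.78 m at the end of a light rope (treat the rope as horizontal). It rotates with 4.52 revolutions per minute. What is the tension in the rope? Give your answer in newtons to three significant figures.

ω = 4.52 rev/min × 2π/60 = 0.4733 rad/s, so v = ωr = 0.4733 × 3.78 = 1.789 m/s.
The tension is the only horizontal force, so it supplies the full centripetal force: T = m v²/r = 1.25 × (1.789)²/3.78 = 1.25 × 3.201/3.78 = 1.059 N.

1.06 N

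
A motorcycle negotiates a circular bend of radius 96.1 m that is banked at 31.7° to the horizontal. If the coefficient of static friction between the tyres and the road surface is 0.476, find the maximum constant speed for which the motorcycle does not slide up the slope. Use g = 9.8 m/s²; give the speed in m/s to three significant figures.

At the maximum speed, friction acts down the slope at its limiting value f = μN. Radially (horizontal, toward centre): N sinθ + μN cosθ = mv²/r. Vertically: N cosθ − μN sinθ = mg.
Dividing: v² = r g (sinθ + μcosθ)/(cosθ − μsinθ).
sinθ + μcosθ = 0.5255 + 0.476×0.8508 = 0.9305; cosθ − μsinθ = 0.8508 − 0.476×0.5255 = 0.6007.
v² = 96.1 × 9.8 × 0.9305/0.6007 = 1459 m²/s², so v = 38.19 m/s.

38.2 m/s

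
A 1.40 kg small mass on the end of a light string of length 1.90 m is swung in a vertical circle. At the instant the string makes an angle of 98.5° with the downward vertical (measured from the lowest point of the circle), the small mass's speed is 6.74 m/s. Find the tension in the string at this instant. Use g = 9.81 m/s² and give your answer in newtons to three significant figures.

Take the radial direction toward the centre of the circle as positive. The component of the weight along the string toward the centre is −mg cos φ (φ measured from the bottom), so Newton's second law along the string gives T − mg cos φ = m v²/r.
cos 98.5° = -0.1478, so T = m(v²/r + g cos φ) = 1.40 × ((6.74)²/1.90 + 9.81 × -0.1478) = 1.40 × (23.91 + (-1.450)) = 1.40 × 22.46 = 31.44 N.

31.4 N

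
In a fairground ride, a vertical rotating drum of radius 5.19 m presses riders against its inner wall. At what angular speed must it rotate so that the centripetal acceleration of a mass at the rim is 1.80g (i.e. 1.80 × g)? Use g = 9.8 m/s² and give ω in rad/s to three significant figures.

1.84 rad/s

Centripetal acceleration a_c = ω²r. Setting ω²r = 1.80g:
ω = √(1.80g / r) = √(1.80 × 9.8 / 5.19) = √3.399 = 1.844 rad/s.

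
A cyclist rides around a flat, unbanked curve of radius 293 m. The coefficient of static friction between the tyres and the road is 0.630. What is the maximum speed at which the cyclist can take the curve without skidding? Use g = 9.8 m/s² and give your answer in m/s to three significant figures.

42.5 m/s

The only inward force on a level bend is static friction, so at the limit f_s = μ_s N = μ_s m g = m v²/r.
Mass cancels: v_max = √(μ_s g r) = √(0.630 × 9.8 × 293) = √1809 = 42.53 m/s.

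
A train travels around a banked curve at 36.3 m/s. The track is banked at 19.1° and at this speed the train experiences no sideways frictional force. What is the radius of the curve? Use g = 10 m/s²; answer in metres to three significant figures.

381 m

Frictionless banking: tanθ = v²/(rg), so r = v²/(g tanθ).
r = (36.3)²/(10.0 × tan 19.1°) = 1318/(10.0 × 0.3463) = 1318/3.463 = 380.5 m.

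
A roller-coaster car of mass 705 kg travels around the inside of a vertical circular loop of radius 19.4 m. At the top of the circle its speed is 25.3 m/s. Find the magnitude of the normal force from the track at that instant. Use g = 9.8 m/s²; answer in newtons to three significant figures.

At the top, both N and the weight mg point inward (toward the centre), so N + mg = mv²/r.
N = m(v²/r − g) = 705 × ((25.3)²/19.4 − 9.8) = 705 × (32.99 − 9.8) = 705 × 23.19 = 16350 N.

16400 N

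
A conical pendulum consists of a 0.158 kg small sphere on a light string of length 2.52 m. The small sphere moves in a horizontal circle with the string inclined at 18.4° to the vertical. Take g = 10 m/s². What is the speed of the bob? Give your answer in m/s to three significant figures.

The radius of the circle is r = L sinθ = 2.52 × sin 18.4° = 0.7954 m.
Horizontally T sinθ = mv²/r and vertically T cosθ = mg, so tanθ = v²/(rg).
v = √(r g tanθ) = √(0.7954 × 10.0 × 0.3327) = √2.646 = 1.627 m/s.

1.63 m/s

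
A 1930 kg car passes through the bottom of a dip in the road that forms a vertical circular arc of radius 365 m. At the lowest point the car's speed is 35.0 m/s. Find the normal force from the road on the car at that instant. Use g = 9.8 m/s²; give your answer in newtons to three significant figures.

At the lowest point, N points up (toward the centre) and the weight mg points down (away from the centre), so the net inward force is N − mg = mv²/r.
N = m(v²/r + g) = 1930 × ((35.0)²/365 + 9.8) = 1930 × (3.356 + 9.8) = 1930 × 13.16 = 25390 N.

25400 N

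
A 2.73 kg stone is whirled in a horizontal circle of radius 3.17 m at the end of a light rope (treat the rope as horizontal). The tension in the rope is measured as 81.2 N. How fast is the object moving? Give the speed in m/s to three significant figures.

9.71 m/s

T = m v²/r ⇒ v = √(T r / m) = √(81.2 × 3.17 / 2.73) = √94.29 = 9.710 m/s.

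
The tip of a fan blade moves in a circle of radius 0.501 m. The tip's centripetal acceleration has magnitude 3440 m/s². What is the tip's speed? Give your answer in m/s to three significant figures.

a_c = v²/r ⇒ v = √(a_c · r) = √(3440 × 0.501) = √1723 = 41.51 m/s.

41.5 m/s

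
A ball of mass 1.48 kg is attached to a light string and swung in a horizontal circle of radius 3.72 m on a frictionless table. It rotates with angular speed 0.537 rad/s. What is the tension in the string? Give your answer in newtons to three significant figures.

v = ωr = 0.537 × 3.72 = 1.998 m/s.
The tension is the only horizontal force, so it supplies the full centripetal force: T = m v²/r = 1.48 × (1.998)²/3.72 = 1.48 × 3.991/3.72 = 1.588 N.

1.59 N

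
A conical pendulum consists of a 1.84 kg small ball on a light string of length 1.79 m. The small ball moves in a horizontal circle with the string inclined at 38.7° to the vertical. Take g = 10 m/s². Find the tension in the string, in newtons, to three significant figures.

Vertically the bob has no acceleration, so T cosθ = mg.
T = mg/cosθ = 1.84 × 10.0 / cos 38.7° = 18.40/0.7804 = 23.58 N.

23.6 N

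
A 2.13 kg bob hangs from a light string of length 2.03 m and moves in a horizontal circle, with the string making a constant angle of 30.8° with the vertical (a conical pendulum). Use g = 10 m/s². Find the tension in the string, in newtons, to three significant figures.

24.8 N

Vertically the bob has no acceleration, so T cosθ = mg.
T = mg/cosθ = 2.13 × 10.0 / cos 30.8° = 21.30/0.8590 = 24.80 N.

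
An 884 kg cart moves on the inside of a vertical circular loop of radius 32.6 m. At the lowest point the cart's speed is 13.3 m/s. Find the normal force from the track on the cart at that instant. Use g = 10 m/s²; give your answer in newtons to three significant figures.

At the lowest point, N points up (toward the centre) and the weight mg points down (away from the centre), so the net inward force is N − mg = mv²/r.
N = m(v²/r + g) = 884 × ((13.3)²/32.6 + 10.0) = 884 × (5.426 + 10.0) = 884 × 15.43 = 13640 N.

13600 N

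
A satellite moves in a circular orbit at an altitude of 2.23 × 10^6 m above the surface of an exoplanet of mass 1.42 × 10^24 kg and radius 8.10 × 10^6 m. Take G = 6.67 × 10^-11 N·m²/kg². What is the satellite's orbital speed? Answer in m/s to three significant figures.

3030 m/s

Orbital radius r = R + h = 8.10 × 10^6 + 2.23 × 10^6 = 1.033 × 10^7 m.
Gravity supplies the centripetal force: G M m / r² = m v² / r, so v = √(GM/r).
v = √(6.67 × 10^-11 × 1.42 × 10^24 / 1.033 × 10^7) = √(9.169 × 10^6) = 3028 m/s.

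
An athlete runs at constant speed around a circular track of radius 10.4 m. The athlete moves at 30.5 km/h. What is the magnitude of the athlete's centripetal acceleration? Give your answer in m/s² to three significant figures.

v = 30.5 km/h = 30.5/3.6 = 8.472 m/s.
a_c = v²/r = (8.472)²/10.4 = 71.78/10.4 = 6.902 m/s².

6.90 m/s²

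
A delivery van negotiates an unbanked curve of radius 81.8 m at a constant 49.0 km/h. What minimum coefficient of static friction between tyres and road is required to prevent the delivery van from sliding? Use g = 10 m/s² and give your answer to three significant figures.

0.226

v = 49.0/3.6 = 13.61 m/s.
Friction provides the centripetal force: μ_s m g = m v²/r, so μ_s = v²/(g r) = (13.61)²/(10.0 × 81.8) = 185.3/818.0 = 0.2265.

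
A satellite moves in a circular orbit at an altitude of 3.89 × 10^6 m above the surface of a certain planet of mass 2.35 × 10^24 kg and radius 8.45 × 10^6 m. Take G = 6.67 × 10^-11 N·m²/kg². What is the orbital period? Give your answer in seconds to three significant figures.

r = R + h = 8.45 × 10^6 + 3.89 × 10^6 = 1.234 × 10^7 m. Gravity provides the centripetal force: G M m / r² = m v² / r ⇒ v = √(GM/r) = 3564 m/s.
T = 2πr/v = 2π × 1.234 × 10^7 / 3564 = 21750 s.

21800 s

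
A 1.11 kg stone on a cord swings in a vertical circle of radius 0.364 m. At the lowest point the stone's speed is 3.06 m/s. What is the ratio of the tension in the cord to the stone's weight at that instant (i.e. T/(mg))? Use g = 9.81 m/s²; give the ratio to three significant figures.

At the bottom, T − mg = mv²/r, so T = m(v²/r + g) and T/(mg) = v²/(rg) + 1 = (3.06)²/(0.364 × 9.81) + 1 = 2.622 + 1 = 3.622.

3.62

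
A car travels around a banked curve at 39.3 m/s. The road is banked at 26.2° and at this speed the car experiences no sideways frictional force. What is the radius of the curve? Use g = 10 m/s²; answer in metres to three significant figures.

Frictionless banking: tanθ = v²/(rg), so r = v²/(g tanθ).
r = (39.3)²/(10.0 × tan 26.2°) = 1544/(10.0 × 0.4921) = 1544/4.921 = 313.9 m.

314 m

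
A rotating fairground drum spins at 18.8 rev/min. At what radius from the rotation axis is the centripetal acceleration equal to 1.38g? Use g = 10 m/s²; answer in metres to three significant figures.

3.56 m

ω = 18.8 rev/min × 2π/60 = 1.969 rad/s.
a_c = ω²r = 1.38g ⇒ r = 1.38 × 10.0 / (1.969)² = 13.80/3.876 = 3.560 m.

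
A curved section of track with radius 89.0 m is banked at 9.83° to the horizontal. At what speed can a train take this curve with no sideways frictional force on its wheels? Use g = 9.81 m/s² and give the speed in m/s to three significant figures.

On a frictionless banked curve, N sinθ = mv²/r and N cosθ = mg, so tanθ = v²/(rg).
v = √(r g tanθ) = √(89.0 × 9.81 × tan 9.83°) = √(89.0 × 9.81 × 0.1733) = √151.3 = 12.30 m/s.

12.3 m/s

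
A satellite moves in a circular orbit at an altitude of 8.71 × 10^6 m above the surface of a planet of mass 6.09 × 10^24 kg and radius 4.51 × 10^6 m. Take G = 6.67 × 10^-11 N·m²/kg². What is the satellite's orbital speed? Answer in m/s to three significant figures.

5540 m/s

Orbital radius r = R + h = 4.51 × 10^6 + 8.71 × 10^6 = 1.322 × 10^7 m.
Gravity supplies the centripetal force: G M m / r² = m v² / r, so v = √(GM/r).
v = √(6.67 × 10^-11 × 6.09 × 10^24 / 1.322 × 10^7) = √(3.073 × 10^7) = 5543 m/s.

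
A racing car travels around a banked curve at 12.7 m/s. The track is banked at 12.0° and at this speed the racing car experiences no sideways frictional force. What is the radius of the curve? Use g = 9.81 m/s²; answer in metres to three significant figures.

77.4 m

Frictionless banking: tanθ = v²/(rg), so r = v²/(g tanθ).
r = (12.7)²/(9.81 × tan 12.0°) = 161.3/(9.81 × 0.2126) = 161.3/2.085 = 77.35 m.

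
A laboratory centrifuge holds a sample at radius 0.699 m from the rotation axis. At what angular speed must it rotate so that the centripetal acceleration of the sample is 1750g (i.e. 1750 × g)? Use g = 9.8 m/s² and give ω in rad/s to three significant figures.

Centripetal acceleration a_c = ω²r. Setting ω²r = 1750g:
ω = √(1750g / r) = √(1750 × 9.8 / 0.699) = √24540 = 156.6 rad/s.

157 rad/s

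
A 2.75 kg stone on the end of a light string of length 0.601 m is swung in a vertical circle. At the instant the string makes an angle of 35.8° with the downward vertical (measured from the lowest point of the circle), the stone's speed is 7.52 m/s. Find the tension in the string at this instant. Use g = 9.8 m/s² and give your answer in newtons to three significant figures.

Take the radial direction toward the centre of the circle as positive. The component of the weight along the string toward the centre is −mg cos φ (φ measured from the bottom), so Newton's second law along the string gives T − mg cos φ = m v²/r.
cos 35.8° = 0.8111, so T = m(v²/r + g cos φ) = 2.75 × ((7.52)²/0.601 + 9.8 × 0.8111) = 2.75 × (94.09 + (7.948)) = 2.75 × 102.0 = 280.6 N.

281 N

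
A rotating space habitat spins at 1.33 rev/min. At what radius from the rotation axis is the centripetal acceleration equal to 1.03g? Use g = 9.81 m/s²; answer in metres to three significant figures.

521 m

ω = 1.33 rev/min × 2π/60 = 0.1393 rad/s.
a_c = ω²r = 1.03g ⇒ r = 1.03 × 9.81 / (0.1393)² = 10.10/0.01940 = 520.9 m.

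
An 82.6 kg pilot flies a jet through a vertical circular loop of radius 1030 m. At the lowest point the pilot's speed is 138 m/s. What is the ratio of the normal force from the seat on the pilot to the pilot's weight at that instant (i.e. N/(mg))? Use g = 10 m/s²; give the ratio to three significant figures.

2.85

At the bottom, N − mg = mv²/r, so N = m(v²/r + g) and N/(mg) = v²/(rg) + 1 = (138)²/(1030 × 10.0) + 1 = 1.849 + 1 = 2.849.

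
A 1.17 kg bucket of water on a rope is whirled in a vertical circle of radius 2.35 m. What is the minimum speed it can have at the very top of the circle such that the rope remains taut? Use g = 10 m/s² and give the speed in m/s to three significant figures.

At the top, both weight mg and T point toward the centre: T + mg = mv²/r.
At minimum speed T → 0, so mg = mv_min²/r ⇒ v_min = √(g r) = √(10.0 × 2.35) = 4.848 m/s.

4.85 m/s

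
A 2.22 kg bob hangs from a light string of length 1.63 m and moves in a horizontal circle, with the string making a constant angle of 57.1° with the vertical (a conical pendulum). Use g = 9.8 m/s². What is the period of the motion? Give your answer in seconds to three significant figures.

r = L sinθ = 1.369 m. From T sinθ = mω²r and T cosθ = mg: tanθ = ω²r/g, so ω² = g tanθ / r = g/(L cosθ).
ω = √(g/(L cosθ)) = √(9.8/(1.63 × 0.5432)) = √11.07 = 3.327 rad/s.
Period = 2π/ω = 1.889 s.

1.89 s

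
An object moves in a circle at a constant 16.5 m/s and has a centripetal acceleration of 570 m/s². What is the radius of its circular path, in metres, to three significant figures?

0.478 m

a_c = v²/r ⇒ r = v²/a_c = (16.5)²/570 = 272.2/570 = 0.4776 m.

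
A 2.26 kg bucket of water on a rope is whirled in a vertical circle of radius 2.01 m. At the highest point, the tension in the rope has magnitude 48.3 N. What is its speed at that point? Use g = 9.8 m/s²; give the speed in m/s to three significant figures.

7.92 m/s

At the top, T + mg = mv²/r, so v = √(r(T/m + g)) = √(2.01 × (48.3/2.26 + 9.8)) = √(2.01 × 31.17) = √62.66 = 7.915 m/s.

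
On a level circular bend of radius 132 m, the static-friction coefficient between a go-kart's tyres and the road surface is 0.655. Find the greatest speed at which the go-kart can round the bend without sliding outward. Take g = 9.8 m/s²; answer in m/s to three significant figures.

29.1 m/s

On a flat curve, static friction is the only horizontal force, so it must supply the full centripetal force: μ_s m g = m v²/r.
Mass cancels: v_max = √(μ_s g r) = √(0.655 × 9.8 × 132) = √847.3 = 29.11 m/s.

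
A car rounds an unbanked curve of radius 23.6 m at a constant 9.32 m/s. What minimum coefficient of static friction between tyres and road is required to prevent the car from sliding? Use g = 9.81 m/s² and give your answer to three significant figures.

Friction provides the centripetal force: μ_s m g = m v²/r, so μ_s = v²/(g r) = (9.320)²/(9.81 × 23.6) = 86.86/231.5 = 0.3752.

0.375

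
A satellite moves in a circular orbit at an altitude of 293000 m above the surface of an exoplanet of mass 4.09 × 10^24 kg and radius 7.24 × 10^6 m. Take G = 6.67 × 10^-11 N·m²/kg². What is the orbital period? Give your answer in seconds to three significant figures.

r = R + h = 7.24 × 10^6 + 293000 = 7.533 × 10^6 m. Gravity provides the centripetal force: G M m / r² = m v² / r ⇒ v = √(GM/r) = 6018 m/s.
T = 2πr/v = 2π × 7.533 × 10^6 / 6018 = 7865 s.

7870 s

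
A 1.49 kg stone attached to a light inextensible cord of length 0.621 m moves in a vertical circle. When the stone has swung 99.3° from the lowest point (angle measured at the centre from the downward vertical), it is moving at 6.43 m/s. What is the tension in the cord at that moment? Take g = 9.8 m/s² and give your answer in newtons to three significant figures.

96.8 N

Take the radial direction toward the centre of the circle as positive. The component of the weight along the string toward the centre is −mg cos φ (φ measured from the bottom), so Newton's second law along the string gives T − mg cos φ = m v²/r.
cos 99.3° = -0.1616, so T = m(v²/r + g cos φ) = 1.49 × ((6.43)²/0.621 + 9.8 × -0.1616) = 1.49 × (66.58 + (-1.584)) = 1.49 × 64.99 = 96.84 N.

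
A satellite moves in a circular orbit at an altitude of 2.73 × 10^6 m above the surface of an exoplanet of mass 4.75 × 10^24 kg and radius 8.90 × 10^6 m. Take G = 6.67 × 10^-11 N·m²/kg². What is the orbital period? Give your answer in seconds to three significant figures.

r = R + h = 8.90 × 10^6 + 2.73 × 10^6 = 1.163 × 10^7 m. Gravity provides the centripetal force: G M m / r² = m v² / r ⇒ v = √(GM/r) = 5219 m/s.
T = 2πr/v = 2π × 1.163 × 10^7 / 5219 = 14000 s.

14000 s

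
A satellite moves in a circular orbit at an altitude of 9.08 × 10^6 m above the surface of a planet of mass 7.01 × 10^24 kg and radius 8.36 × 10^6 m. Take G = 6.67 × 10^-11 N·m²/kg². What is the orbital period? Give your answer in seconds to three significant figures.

21200 s

r = R + h = 8.36 × 10^6 + 9.08 × 10^6 = 1.744 × 10^7 m. Gravity provides the centripetal force: G M m / r² = m v² / r ⇒ v = √(GM/r) = 5178 m/s.
T = 2πr/v = 2π × 1.744 × 10^7 / 5178 = 21160 s.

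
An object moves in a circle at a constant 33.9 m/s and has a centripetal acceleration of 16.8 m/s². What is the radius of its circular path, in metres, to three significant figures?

a_c = v²/r ⇒ r = v²/a_c = (33.9)²/16.8 = 1149/16.8 = 68.41 m.

68.4 m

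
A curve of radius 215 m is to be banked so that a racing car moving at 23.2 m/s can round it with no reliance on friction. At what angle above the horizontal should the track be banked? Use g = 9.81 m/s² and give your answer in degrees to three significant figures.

14.3°

For a frictionless banked turn: horizontally N sinθ = mv²/r and vertically N cosθ = mg.
Dividing: tanθ = v²/(r g) = (23.2)²/(215 × 9.81) = 538.2/2109 = 0.2552.
θ = arctan(0.2552) = 14.32°.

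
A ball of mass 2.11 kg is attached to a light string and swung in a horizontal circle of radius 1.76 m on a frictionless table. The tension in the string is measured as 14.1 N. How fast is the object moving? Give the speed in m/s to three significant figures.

3.43 m/s

T = m v²/r ⇒ v = √(T r / m) = √(14.1 × 1.76 / 2.11) = √11.76 = 3.429 m/s.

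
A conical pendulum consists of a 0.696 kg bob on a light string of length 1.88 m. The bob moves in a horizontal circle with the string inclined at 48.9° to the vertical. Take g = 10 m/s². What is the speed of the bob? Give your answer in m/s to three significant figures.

4.03 m/s

The radius of the circle is r = L sinθ = 1.88 × sin 48.9° = 1.417 m.
Horizontally T sinθ = mv²/r and vertically T cosθ = mg, so tanθ = v²/(rg).
v = √(r g tanθ) = √(1.417 × 10.0 × 1.146) = √16.24 = 4.030 m/s.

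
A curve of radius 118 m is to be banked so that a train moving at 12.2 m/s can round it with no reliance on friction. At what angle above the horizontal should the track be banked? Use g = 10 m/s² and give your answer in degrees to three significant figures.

7.19°

For a frictionless banked turn: horizontally N sinθ = mv²/r and vertically N cosθ = mg.
Dividing: tanθ = v²/(r g) = (12.2)²/(118 × 10.0) = 148.8/1180 = 0.1261.
θ = arctan(0.1261) = 7.189°.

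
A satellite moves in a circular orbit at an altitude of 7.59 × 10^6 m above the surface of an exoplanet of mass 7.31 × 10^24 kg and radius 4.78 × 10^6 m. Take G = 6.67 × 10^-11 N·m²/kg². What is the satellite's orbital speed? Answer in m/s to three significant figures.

6280 m/s

Orbital radius r = R + h = 4.78 × 10^6 + 7.59 × 10^6 = 1.237 × 10^7 m.
Gravity supplies the centripetal force: G M m / r² = m v² / r, so v = √(GM/r).
v = √(6.67 × 10^-11 × 7.31 × 10^24 / 1.237 × 10^7) = √(3.942 × 10^7) = 6278 m/s.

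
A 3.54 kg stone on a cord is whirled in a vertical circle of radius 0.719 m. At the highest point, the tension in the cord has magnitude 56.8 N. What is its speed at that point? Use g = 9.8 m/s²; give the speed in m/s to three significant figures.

At the top, T + mg = mv²/r, so v = √(r(T/m + g)) = √(0.719 × (56.8/3.54 + 9.8)) = √(0.719 × 25.85) = √18.58 = 4.311 m/s.

4.31 m/s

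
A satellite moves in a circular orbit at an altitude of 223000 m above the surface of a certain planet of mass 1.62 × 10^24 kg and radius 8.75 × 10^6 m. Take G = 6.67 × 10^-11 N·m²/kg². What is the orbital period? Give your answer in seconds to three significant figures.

16200 s

r = R + h = 8.75 × 10^6 + 223000 = 8.973 × 10^6 m. Gravity provides the centripetal force: G M m / r² = m v² / r ⇒ v = √(GM/r) = 3470 m/s.
T = 2πr/v = 2π × 8.973 × 10^6 / 3470 = 16250 s.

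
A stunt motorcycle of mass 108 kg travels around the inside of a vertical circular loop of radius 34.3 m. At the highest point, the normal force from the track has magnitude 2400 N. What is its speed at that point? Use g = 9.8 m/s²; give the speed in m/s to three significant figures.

33.1 m/s

At the top, N + mg = mv²/r, so v = √(r(N/m + g)) = √(34.3 × (2400/108 + 9.8)) = √(34.3 × 32.02) = √1098 = 33.14 m/s.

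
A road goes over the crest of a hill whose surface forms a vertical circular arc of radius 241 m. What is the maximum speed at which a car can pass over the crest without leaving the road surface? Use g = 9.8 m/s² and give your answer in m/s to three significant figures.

At the crest the centre of the circle is below the car, so the net downward (centripetal) force is mg − N = mv²/r.
The car leaves the road when N → 0, giving v_max = √(g r) = √(9.8 × 241) = 48.60 m/s.

48.6 m/s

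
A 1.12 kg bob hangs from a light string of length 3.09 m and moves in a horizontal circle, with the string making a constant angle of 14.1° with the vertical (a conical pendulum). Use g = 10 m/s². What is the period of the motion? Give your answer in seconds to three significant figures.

r = L sinθ = 0.7528 m. From T sinθ = mω²r and T cosθ = mg: tanθ = ω²r/g, so ω² = g tanθ / r = g/(L cosθ).
ω = √(g/(L cosθ)) = √(10.0/(3.09 × 0.9699)) = √3.337 = 1.827 rad/s.
Period = 2π/ω = 3.440 s.

3.44 s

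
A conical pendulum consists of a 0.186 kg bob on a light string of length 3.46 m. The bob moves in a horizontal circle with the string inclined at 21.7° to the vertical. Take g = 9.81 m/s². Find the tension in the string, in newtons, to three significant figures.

1.96 N

Vertically the bob has no acceleration, so T cosθ = mg.
T = mg/cosθ = 0.186 × 9.81 / cos 21.7° = 1.825/0.9291 = 1.964 N.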